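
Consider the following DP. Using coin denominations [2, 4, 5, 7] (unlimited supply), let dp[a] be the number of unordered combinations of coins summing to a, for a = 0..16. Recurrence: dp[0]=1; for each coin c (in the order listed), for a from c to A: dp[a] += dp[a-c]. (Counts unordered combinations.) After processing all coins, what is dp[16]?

10

after  coin     0     1     2     3     4     5     6     7     8     9    10    11    12    13    14    15    16
          2     1     0     1     0     1     0     1     0     1     0     1     0     1     0     1     0     1
          4     1     0     1     0     2     0     2     0     3     0     3     0     4     0     4     0     5
          5     1     0     1     0     2     1     2     1     3     2     4     2     5     3     6     4     7
          7     1     0     1     0     2     1     2     2     3     3     4     4     6     5     8     7    10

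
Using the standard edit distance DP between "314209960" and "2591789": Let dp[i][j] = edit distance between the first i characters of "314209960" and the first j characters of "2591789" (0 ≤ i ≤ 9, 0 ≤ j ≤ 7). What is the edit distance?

   ''  2  5  9  1  7  8  9
''  0  1  2  3  4  5  6  7
 3  1  1  2  3  4  5  6  7
 1  2  2  2  3  3  4  5  6
 4  3  3  3  3  4  4  5  6
 2  4  3  4  4  4  5  5  6
 0  5  4  4  5  5  5  6  6
 9  6  5  5  4  5  6  6  6
 9  7  6  6  5  5  6  7  6
 6  8  7  7  6  6  6  7  7
 0  9  8  8  7  7  7  7  8

8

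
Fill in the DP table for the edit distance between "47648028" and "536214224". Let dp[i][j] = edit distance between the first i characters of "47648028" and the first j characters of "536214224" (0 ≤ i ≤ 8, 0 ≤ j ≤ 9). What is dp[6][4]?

5

   ''  5  3  6  2  1  4  2  2  4
''  0  1  2  3  4  5  6  7  8  9
 4  1  1  2  3  4  5  5  6  7  8
 7  2  2  2  3  4  5  6  6  7  8
 6  3  3  3  2  3  4  5  6  7  8
 4  4  4  4  3  3  4  4  5  6  7
 8  5  5  5  4  4  4  5  5  6  7
 0  6  6  6  5  5  5  5  6  6  7
 2  7  7  7  6  5  6  6  5  6  7
 8  8  8  8  7  6  6  7  6  6  7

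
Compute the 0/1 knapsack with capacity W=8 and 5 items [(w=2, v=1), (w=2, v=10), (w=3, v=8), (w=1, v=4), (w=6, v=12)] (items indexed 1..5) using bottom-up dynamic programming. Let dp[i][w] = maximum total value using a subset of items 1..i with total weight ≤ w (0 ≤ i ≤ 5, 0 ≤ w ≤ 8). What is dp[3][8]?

19

i\w   0   1   2   3   4   5   6   7   8
  0   0   0   0   0   0   0   0   0   0
  1   0   0   1   1   1   1   1   1   1
  2   0   0  10  10  11  11  11  11  11
  3   0   0  10  10  11  18  18  19  19
  4   0   4  10  14  14  18  22  22  23
  5   0   4  10  14  14  18  22  22  23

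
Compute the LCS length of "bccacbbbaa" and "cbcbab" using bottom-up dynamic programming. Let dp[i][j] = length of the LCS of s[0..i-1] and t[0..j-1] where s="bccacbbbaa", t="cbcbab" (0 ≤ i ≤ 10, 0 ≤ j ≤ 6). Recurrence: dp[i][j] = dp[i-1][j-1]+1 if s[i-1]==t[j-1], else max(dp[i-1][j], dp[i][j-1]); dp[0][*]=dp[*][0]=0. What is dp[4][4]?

   ''  c  b  c  b  a  b
''  0  0  0  0  0  0  0
 b  0  0  1  1  1  1  1
 c  0  1  1  2  2  2  2
 c  0  1  1  2  2  2  2
 a  0  1  1  2  2  3  3
 c  0  1  1  2  2  3  3
 b  0  1  2  2  3  3  4
 b  0  1  2  2  3  3  4
 b  0  1  2  2  3  3  4
 a  0  1  2  2  3  4  4
 a  0  1  2  2  3  4  4

2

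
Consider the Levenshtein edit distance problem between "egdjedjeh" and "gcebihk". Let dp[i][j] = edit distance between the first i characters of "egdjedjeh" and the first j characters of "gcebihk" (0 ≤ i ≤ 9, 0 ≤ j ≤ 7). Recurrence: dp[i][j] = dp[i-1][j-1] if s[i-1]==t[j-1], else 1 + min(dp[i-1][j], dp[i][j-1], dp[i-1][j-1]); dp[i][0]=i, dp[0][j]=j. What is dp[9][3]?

7

   ''  g  c  e  b  i  h  k
''  0  1  2  3  4  5  6  7
 e  1  1  2  2  3  4  5  6
 g  2  1  2  3  3  4  5  6
 d  3  2  2  3  4  4  5  6
 j  4  3  3  3  4  5  5  6
 e  5  4  4  3  4  5  6  6
 d  6  5  5  4  4  5  6  7
 j  7  6  6  5  5  5  6  7
 e  8  7  7  6  6  6  6  7
 h  9  8  8  7  7  7  6  7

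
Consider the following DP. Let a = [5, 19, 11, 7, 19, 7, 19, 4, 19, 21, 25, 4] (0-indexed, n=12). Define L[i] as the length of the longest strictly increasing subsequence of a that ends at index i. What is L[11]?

   i    0    1    2    3    4    5    6    7    8    9   10   11
a[i]    5   19   11    7   19    7   19    4   19   21   25    4
L[i]    1    2    2    2    3    2    3    1    3    4    5    1

1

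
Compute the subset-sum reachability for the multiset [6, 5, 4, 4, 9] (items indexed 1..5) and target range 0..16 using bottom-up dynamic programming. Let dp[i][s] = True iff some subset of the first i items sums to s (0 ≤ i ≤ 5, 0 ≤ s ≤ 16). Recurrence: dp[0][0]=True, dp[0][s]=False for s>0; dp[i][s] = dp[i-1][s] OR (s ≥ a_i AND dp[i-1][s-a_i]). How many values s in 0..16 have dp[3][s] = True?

8

i\s   0   1   2   3   4   5   6   7   8   9  10  11  12  13  14  15  16
  0   T   F   F   F   F   F   F   F   F   F   F   F   F   F   F   F   F
  1   T   F   F   F   F   F   T   F   F   F   F   F   F   F   F   F   F
  2   T   F   F   F   F   T   T   F   F   F   F   T   F   F   F   F   F
  3   T   F   F   F   T   T   T   F   F   T   T   T   F   F   F   T   F
  4   T   F   F   F   T   T   T   F   T   T   T   T   F   T   T   T   F
  5   T   F   F   F   T   T   T   F   T   T   T   T   F   T   T   T   F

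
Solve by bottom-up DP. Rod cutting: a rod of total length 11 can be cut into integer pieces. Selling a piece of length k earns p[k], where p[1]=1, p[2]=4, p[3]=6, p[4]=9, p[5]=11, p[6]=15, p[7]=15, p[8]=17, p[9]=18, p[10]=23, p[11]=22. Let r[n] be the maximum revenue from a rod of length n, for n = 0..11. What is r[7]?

16

   n    0    1    2    3    4    5    6    7    8    9   10   11
r[n]    0    1    4    6    9   11   15   16   19   21   24   26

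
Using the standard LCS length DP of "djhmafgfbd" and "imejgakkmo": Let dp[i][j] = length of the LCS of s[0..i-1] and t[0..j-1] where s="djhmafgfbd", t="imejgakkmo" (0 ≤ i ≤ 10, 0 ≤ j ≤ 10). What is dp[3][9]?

   ''  i  m  e  j  g  a  k  k  m  o
''  0  0  0  0  0  0  0  0  0  0  0
 d  0  0  0  0  0  0  0  0  0  0  0
 j  0  0  0  0  1  1  1  1  1  1  1
 h  0  0  0  0  1  1  1  1  1  1  1
 m  0  0  1  1  1  1  1  1  1  2  2
 a  0  0  1  1  1  1  2  2  2  2  2
 f  0  0  1  1  1  1  2  2  2  2  2
 g  0  0  1  1  1  2  2  2  2  2  2
 f  0  0  1  1  1  2  2  2  2  2  2
 b  0  0  1  1  1  2  2  2  2  2  2
 d  0  0  1  1  1  2  2  2  2  2  2

1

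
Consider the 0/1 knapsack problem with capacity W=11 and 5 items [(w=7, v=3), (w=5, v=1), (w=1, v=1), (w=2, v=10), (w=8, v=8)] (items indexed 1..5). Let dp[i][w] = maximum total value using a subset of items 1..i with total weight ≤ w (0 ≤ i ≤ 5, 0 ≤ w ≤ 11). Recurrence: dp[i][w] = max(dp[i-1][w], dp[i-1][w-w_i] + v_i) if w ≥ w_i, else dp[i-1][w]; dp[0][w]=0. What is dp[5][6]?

11

i\w   0   1   2   3   4   5   6   7   8   9  10  11
  0   0   0   0   0   0   0   0   0   0   0   0   0
  1   0   0   0   0   0   0   0   3   3   3   3   3
  2   0   0   0   0   0   1   1   3   3   3   3   3
  3   0   1   1   1   1   1   2   3   4   4   4   4
  4   0   1  10  11  11  11  11  11  12  13  14  14
  5   0   1  10  11  11  11  11  11  12  13  18  19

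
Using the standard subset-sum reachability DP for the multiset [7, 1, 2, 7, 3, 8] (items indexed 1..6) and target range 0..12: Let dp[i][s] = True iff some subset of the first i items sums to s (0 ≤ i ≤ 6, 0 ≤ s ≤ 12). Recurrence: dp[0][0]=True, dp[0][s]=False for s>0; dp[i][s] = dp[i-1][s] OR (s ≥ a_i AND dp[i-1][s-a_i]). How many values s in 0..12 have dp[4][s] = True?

8

i\s   0   1   2   3   4   5   6   7   8   9  10  11  12
  0   T   F   F   F   F   F   F   F   F   F   F   F   F
  1   T   F   F   F   F   F   F   T   F   F   F   F   F
  2   T   T   F   F   F   F   F   T   T   F   F   F   F
  3   T   T   T   T   F   F   F   T   T   T   T   F   F
  4   T   T   T   T   F   F   F   T   T   T   T   F   F
  5   T   T   T   T   T   T   T   T   T   T   T   T   T
  6   T   T   T   T   T   T   T   T   T   T   T   T   T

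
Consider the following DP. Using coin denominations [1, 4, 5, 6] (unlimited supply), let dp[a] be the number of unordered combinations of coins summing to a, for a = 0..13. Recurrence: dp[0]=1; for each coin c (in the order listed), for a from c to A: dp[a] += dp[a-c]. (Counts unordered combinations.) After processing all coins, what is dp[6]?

after  coin     0     1     2     3     4     5     6     7     8     9    10    11    12    13
          1     1     1     1     1     1     1     1     1     1     1     1     1     1     1
          4     1     1     1     1     2     2     2     2     3     3     3     3     4     4
          5     1     1     1     1     2     3     3     3     4     5     6     6     7     8
          6     1     1     1     1     2     3     4     4     5     6     8     9    11    12

4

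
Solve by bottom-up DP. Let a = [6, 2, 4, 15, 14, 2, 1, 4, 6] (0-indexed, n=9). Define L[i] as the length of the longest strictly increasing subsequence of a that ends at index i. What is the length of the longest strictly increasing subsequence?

   i    0    1    2    3    4    5    6    7    8
a[i]    6    2    4   15   14    2    1    4    6
L[i]    1    1    2    3    3    1    1    2    3

3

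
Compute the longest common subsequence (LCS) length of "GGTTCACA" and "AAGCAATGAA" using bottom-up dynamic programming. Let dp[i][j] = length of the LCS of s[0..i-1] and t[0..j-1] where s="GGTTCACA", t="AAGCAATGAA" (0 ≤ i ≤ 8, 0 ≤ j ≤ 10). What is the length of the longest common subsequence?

4

   ''  A  A  G  C  A  A  T  G  A  A
''  0  0  0  0  0  0  0  0  0  0  0
 G  0  0  0  1  1  1  1  1  1  1  1
 G  0  0  0  1  1  1  1  1  2  2  2
 T  0  0  0  1  1  1  1  2  2  2  2
 T  0  0  0  1  1  1  1  2  2  2  2
 C  0  0  0  1  2  2  2  2  2  2  2
 A  0  1  1  1  2  3  3  3  3  3  3
 C  0  1  1  1  2  3  3  3  3  3  3
 A  0  1  2  2  2  3  4  4  4  4  4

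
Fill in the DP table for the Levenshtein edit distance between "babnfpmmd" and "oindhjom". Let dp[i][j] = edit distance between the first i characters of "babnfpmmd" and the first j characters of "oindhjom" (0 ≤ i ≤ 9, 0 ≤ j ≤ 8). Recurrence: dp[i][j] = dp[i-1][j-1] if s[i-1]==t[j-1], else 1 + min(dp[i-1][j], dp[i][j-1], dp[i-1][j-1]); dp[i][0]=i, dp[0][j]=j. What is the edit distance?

8

   ''  o  i  n  d  h  j  o  m
''  0  1  2  3  4  5  6  7  8
 b  1  1  2  3  4  5  6  7  8
 a  2  2  2  3  4  5  6  7  8
 b  3  3  3  3  4  5  6  7  8
 n  4  4  4  3  4  5  6  7  8
 f  5  5  5  4  4  5  6  7  8
 p  6  6  6  5  5  5  6  7  8
 m  7  7  7  6  6  6  6  7  7
 m  8  8  8  7  7  7  7  7  7
 d  9  9  9  8  7  8  8  8  8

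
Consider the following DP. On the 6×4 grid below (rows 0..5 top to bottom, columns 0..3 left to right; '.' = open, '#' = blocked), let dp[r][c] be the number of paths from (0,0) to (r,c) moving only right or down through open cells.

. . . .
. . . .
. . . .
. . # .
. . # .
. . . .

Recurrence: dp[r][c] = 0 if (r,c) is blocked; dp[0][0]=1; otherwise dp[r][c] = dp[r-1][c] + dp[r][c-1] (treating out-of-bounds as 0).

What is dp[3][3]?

10

r\c   0   1   2   3
  0   1   1   1   1
  1   1   2   3   4
  2   1   3   6  10
  3   1   4   0  10
  4   1   5   0  10
  5   1   6   6  16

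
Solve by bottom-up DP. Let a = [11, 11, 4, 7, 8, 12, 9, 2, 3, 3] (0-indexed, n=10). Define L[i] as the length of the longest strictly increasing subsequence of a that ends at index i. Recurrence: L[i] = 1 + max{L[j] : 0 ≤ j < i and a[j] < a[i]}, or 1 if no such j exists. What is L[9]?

   i    0    1    2    3    4    5    6    7    8    9
a[i]   11   11    4    7    8   12    9    2    3    3
L[i]    1    1    1    2    3    4    4    1    2    2

2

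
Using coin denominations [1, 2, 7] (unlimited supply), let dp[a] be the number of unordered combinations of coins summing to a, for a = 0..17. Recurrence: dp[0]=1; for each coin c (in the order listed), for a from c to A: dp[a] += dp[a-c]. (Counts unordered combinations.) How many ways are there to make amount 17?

17

after  coin     0     1     2     3     4     5     6     7     8     9    10    11    12    13    14    15    16    17
          1     1     1     1     1     1     1     1     1     1     1     1     1     1     1     1     1     1     1
          2     1     1     2     2     3     3     4     4     5     5     6     6     7     7     8     8     9     9
          7     1     1     2     2     3     3     4     5     6     7     8     9    10    11    13    14    16    17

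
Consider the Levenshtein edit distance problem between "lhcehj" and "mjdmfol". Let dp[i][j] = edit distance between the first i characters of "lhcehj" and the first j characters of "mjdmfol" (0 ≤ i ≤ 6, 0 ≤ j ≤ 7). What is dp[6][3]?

   ''  m  j  d  m  f  o  l
''  0  1  2  3  4  5  6  7
 l  1  1  2  3  4  5  6  6
 h  2  2  2  3  4  5  6  7
 c  3  3  3  3  4  5  6  7
 e  4  4  4  4  4  5  6  7
 h  5  5  5  5  5  5  6  7
 j  6  6  5  6  6  6  6  7

6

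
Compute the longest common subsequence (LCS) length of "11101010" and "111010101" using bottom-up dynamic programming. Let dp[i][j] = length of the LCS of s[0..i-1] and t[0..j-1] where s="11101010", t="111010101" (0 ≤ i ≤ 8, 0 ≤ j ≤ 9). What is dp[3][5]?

3

   ''  1  1  1  0  1  0  1  0  1
''  0  0  0  0  0  0  0  0  0  0
 1  0  1  1  1  1  1  1  1  1  1
 1  0  1  2  2  2  2  2  2  2  2
 1  0  1  2  3  3  3  3  3  3  3
 0  0  1  2  3  4  4  4  4  4  4
 1  0  1  2  3  4  5  5  5  5  5
 0  0  1  2  3  4  5  6  6  6  6
 1  0  1  2  3  4  5  6  7  7  7
 0  0  1  2  3  4  5  6  7  8  8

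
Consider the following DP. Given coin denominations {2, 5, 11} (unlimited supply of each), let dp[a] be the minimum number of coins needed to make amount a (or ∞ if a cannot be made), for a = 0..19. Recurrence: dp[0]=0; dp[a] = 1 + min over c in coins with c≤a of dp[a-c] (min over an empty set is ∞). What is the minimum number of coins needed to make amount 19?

5

 a  0  1  2  3  4  5  6  7  8  9 10 11 12 13 14 15 16 17 18 19
dp  0  -  1  -  2  1  3  2  4  3  2  1  3  2  4  3  2  4  3  5
(- denotes ∞ / unreachable)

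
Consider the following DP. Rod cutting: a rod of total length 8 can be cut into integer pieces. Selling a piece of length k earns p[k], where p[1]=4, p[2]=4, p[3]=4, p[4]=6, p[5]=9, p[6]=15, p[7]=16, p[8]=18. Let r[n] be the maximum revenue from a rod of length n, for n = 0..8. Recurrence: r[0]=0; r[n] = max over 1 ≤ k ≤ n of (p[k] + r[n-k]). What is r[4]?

16

   n    0    1    2    3    4    5    6    7    8
r[n]    0    4    8   12   16   20   24   28   32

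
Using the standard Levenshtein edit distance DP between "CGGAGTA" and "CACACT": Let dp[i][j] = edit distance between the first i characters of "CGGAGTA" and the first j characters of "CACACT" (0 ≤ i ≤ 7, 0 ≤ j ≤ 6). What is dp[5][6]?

   ''  C  A  C  A  C  T
''  0  1  2  3  4  5  6
 C  1  0  1  2  3  4  5
 G  2  1  1  2  3  4  5
 G  3  2  2  2  3  4  5
 A  4  3  2  3  2  3  4
 G  5  4  3  3  3  3  4
 T  6  5  4  4  4  4  3
 A  7  6  5  5  4  5  4

4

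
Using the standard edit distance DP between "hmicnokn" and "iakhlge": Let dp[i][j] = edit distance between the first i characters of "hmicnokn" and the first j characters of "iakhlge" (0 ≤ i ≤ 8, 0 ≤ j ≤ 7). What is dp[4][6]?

   ''  i  a  k  h  l  g  e
''  0  1  2  3  4  5  6  7
 h  1  1  2  3  3  4  5  6
 m  2  2  2  3  4  4  5  6
 i  3  2  3  3  4  5  5  6
 c  4  3  3  4  4  5  6  6
 n  5  4  4  4  5  5  6  7
 o  6  5  5  5  5  6  6  7
 k  7  6  6  5  6  6  7  7
 n  8  7  7  6  6  7  7  8

6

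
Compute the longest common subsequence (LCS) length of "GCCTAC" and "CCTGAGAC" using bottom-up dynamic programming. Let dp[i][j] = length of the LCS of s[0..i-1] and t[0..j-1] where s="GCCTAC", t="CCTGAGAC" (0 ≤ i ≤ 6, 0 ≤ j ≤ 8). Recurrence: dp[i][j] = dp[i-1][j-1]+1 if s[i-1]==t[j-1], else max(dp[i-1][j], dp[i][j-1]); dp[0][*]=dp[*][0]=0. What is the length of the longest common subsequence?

5

   ''  C  C  T  G  A  G  A  C
''  0  0  0  0  0  0  0  0  0
 G  0  0  0  0  1  1  1  1  1
 C  0  1  1  1  1  1  1  1  2
 C  0  1  2  2  2  2  2  2  2
 T  0  1  2  3  3  3  3  3  3
 A  0  1  2  3  3  4  4  4  4
 C  0  1  2  3  3  4  4  4  5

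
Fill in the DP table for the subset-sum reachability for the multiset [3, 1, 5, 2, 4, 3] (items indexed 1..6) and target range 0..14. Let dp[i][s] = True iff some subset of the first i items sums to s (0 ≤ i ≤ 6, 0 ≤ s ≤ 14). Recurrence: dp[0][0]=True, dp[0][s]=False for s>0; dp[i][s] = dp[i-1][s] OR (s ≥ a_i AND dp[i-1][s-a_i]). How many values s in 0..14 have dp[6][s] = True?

i\s   0   1   2   3   4   5   6   7   8   9  10  11  12  13  14
  0   T   F   F   F   F   F   F   F   F   F   F   F   F   F   F
  1   T   F   F   T   F   F   F   F   F   F   F   F   F   F   F
  2   T   T   F   T   T   F   F   F   F   F   F   F   F   F   F
  3   T   T   F   T   T   T   T   F   T   T   F   F   F   F   F
  4   T   T   T   T   T   T   T   T   T   T   T   T   F   F   F
  5   T   T   T   T   T   T   T   T   T   T   T   T   T   T   T
  6   T   T   T   T   T   T   T   T   T   T   T   T   T   T   T

15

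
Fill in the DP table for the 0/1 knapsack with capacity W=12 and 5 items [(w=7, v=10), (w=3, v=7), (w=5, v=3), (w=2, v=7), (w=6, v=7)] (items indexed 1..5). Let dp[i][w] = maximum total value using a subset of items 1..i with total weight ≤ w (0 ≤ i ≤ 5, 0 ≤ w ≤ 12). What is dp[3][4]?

7

i\w   0   1   2   3   4   5   6   7   8   9  10  11  12
  0   0   0   0   0   0   0   0   0   0   0   0   0   0
  1   0   0   0   0   0   0   0  10  10  10  10  10  10
  2   0   0   0   7   7   7   7  10  10  10  17  17  17
  3   0   0   0   7   7   7   7  10  10  10  17  17  17
  4   0   0   7   7   7  14  14  14  14  17  17  17  24
  5   0   0   7   7   7  14  14  14  14  17  17  21  24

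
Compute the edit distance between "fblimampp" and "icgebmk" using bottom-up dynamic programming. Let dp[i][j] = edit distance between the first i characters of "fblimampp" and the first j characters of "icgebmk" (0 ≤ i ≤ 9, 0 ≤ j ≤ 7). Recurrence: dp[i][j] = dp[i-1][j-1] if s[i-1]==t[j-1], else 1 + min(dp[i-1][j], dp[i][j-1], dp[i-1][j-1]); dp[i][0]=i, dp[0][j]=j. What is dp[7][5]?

7

   ''  i  c  g  e  b  m  k
''  0  1  2  3  4  5  6  7
 f  1  1  2  3  4  5  6  7
 b  2  2  2  3  4  4  5  6
 l  3  3  3  3  4  5  5  6
 i  4  3  4  4  4  5  6  6
 m  5  4  4  5  5  5  5  6
 a  6  5  5  5  6  6  6  6
 m  7  6  6  6  6  7  6  7
 p  8  7  7  7  7  7  7  7
 p  9  8  8  8  8  8  8  8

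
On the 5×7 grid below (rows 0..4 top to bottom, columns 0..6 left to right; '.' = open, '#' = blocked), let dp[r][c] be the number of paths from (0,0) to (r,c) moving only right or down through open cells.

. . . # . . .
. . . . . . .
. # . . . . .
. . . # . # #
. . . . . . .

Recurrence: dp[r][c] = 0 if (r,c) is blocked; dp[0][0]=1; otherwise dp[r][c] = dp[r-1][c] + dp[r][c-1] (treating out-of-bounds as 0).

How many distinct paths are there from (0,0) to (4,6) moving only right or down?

r\c   0   1   2   3   4   5   6
  0   1   1   1   0   0   0   0
  1   1   2   3   3   3   3   3
  2   1   0   3   6   9  12  15
  3   1   1   4   0   9   0   0
  4   1   2   6   6  15  15  15

15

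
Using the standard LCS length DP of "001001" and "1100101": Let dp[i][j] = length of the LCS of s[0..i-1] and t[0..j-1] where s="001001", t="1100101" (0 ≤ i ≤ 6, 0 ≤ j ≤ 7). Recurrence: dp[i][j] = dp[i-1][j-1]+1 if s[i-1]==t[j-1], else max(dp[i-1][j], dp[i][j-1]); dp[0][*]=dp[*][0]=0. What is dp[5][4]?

   ''  1  1  0  0  1  0  1
''  0  0  0  0  0  0  0  0
 0  0  0  0  1  1  1  1  1
 0  0  0  0  1  2  2  2  2
 1  0  1  1  1  2  3  3  3
 0  0  1  1  2  2  3  4  4
 0  0  1  1  2  3  3  4  4
 1  0  1  2  2  3  4  4  5

3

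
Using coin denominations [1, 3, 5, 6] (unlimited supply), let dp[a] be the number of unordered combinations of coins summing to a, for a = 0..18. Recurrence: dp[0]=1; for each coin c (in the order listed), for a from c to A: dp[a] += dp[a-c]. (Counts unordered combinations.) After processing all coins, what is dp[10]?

9

after  coin     0     1     2     3     4     5     6     7     8     9    10    11    12    13    14    15    16    17    18
          1     1     1     1     1     1     1     1     1     1     1     1     1     1     1     1     1     1     1     1
          3     1     1     1     2     2     2     3     3     3     4     4     4     5     5     5     6     6     6     7
          5     1     1     1     2     2     3     4     4     5     6     7     8     9    10    11    13    14    15    17
          6     1     1     1     2     2     3     5     5     6     8     9    11    14    15    17    21    23    26    31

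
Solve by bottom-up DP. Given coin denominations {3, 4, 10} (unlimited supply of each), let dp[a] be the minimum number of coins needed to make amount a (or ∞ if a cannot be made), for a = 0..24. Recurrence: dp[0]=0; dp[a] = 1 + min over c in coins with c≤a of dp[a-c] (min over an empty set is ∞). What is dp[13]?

 a  0  1  2  3  4  5  6  7  8  9 10 11 12 13 14 15 16 17 18 19 20 21 22 23 24
dp  0  -  -  1  1  -  2  2  2  3  1  3  3  2  2  4  3  3  3  4  2  4  4  3  3
(- denotes ∞ / unreachable)

2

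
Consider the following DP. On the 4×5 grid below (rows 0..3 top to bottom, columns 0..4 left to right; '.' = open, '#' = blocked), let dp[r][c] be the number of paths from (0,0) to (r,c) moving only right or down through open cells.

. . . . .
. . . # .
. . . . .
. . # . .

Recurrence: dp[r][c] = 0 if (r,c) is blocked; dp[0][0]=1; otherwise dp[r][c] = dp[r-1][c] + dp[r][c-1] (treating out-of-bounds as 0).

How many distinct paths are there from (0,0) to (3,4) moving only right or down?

r\c   0   1   2   3   4
  0   1   1   1   1   1
  1   1   2   3   0   1
  2   1   3   6   6   7
  3   1   4   0   6  13

13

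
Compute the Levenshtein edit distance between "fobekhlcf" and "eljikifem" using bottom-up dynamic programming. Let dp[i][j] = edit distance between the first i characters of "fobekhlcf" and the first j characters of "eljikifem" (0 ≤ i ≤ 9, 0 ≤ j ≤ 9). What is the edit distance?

8

   ''  e  l  j  i  k  i  f  e  m
''  0  1  2  3  4  5  6  7  8  9
 f  1  1  2  3  4  5  6  6  7  8
 o  2  2  2  3  4  5  6  7  7  8
 b  3  3  3  3  4  5  6  7  8  8
 e  4  3  4  4  4  5  6  7  7  8
 k  5  4  4  5  5  4  5  6  7  8
 h  6  5  5  5  6  5  5  6  7  8
 l  7  6  5  6  6  6  6  6  7  8
 c  8  7  6  6  7  7  7  7  7  8
 f  9  8  7  7  7  8  8  7  8  8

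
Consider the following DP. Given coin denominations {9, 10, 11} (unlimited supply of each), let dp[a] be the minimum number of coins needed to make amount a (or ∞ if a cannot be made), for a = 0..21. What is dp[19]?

2

 a  0  1  2  3  4  5  6  7  8  9 10 11 12 13 14 15 16 17 18 19 20 21
dp  0  -  -  -  -  -  -  -  -  1  1  1  -  -  -  -  -  -  2  2  2  2
(- denotes ∞ / unreachable)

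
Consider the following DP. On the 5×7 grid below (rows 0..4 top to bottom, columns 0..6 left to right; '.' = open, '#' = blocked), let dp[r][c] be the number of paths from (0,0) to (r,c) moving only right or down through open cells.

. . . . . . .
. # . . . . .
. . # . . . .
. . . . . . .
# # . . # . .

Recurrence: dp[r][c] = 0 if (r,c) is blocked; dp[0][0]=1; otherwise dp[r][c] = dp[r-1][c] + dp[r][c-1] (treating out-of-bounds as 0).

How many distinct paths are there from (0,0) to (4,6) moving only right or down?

50

r\c   0   1   2   3   4   5   6
  0   1   1   1   1   1   1   1
  1   1   0   1   2   3   4   5
  2   1   1   0   2   5   9  14
  3   1   2   2   4   9  18  32
  4   0   0   2   6   0  18  50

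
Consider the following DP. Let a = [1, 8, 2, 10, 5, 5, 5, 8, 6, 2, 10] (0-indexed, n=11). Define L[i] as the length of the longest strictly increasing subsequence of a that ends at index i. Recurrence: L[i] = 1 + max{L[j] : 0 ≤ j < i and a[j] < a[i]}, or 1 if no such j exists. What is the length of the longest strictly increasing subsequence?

5

   i    0    1    2    3    4    5    6    7    8    9   10
a[i]    1    8    2   10    5    5    5    8    6    2   10
L[i]    1    2    2    3    3    3    3    4    4    2    5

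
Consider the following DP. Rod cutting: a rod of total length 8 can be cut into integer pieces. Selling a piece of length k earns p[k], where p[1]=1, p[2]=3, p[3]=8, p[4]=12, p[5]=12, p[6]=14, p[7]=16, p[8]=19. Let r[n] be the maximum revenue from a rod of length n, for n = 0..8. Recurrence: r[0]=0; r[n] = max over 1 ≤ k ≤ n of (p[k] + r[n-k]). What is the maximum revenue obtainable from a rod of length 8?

24

   n    0    1    2    3    4    5    6    7    8
r[n]    0    1    3    8   12   13   16   20   24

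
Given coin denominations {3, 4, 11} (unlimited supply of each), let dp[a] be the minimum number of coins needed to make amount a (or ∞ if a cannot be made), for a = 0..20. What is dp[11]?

 a  0  1  2  3  4  5  6  7  8  9 10 11 12 13 14 15 16 17 18 19 20
dp  0  -  -  1  1  -  2  2  2  3  3  1  3  4  2  2  4  3  3  3  4
(- denotes ∞ / unreachable)

1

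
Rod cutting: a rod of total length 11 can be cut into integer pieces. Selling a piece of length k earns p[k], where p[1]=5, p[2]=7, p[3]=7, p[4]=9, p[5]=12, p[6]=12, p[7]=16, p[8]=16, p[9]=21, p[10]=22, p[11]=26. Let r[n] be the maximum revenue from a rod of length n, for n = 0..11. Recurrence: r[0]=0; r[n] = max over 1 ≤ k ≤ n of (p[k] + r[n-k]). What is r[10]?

50

   n    0    1    2    3    4    5    6    7    8    9   10   11
r[n]    0    5   10   15   20   25   30   35   40   45   50   55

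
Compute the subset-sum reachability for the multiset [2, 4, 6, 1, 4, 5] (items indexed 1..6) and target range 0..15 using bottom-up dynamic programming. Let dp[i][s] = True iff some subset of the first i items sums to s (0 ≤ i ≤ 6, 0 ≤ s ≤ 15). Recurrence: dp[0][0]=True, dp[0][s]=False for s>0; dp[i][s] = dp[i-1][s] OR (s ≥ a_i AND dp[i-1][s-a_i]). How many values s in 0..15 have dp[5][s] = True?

16

i\s   0   1   2   3   4   5   6   7   8   9  10  11  12  13  14  15
  0   T   F   F   F   F   F   F   F   F   F   F   F   F   F   F   F
  1   T   F   T   F   F   F   F   F   F   F   F   F   F   F   F   F
  2   T   F   T   F   T   F   T   F   F   F   F   F   F   F   F   F
  3   T   F   T   F   T   F   T   F   T   F   T   F   T   F   F   F
  4   T   T   T   T   T   T   T   T   T   T   T   T   T   T   F   F
  5   T   T   T   T   T   T   T   T   T   T   T   T   T   T   T   T
  6   T   T   T   T   T   T   T   T   T   T   T   T   T   T   T   T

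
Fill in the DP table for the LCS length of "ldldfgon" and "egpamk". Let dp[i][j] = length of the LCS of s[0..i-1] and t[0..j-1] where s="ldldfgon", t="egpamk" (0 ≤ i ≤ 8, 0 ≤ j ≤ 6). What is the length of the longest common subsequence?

1

   ''  e  g  p  a  m  k
''  0  0  0  0  0  0  0
 l  0  0  0  0  0  0  0
 d  0  0  0  0  0  0  0
 l  0  0  0  0  0  0  0
 d  0  0  0  0  0  0  0
 f  0  0  0  0  0  0  0
 g  0  0  1  1  1  1  1
 o  0  0  1  1  1  1  1
 n  0  0  1  1  1  1  1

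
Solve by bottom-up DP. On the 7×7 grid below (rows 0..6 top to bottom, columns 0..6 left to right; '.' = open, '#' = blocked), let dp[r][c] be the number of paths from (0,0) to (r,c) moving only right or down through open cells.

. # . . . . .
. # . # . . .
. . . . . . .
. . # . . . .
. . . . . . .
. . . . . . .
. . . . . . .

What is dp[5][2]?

7

r\c   0   1   2   3   4   5   6
  0   1   0   0   0   0   0   0
  1   1   0   0   0   0   0   0
  2   1   1   1   1   1   1   1
  3   1   2   0   1   2   3   4
  4   1   3   3   4   6   9  13
  5   1   4   7  11  17  26  39
  6   1   5  12  23  40  66 105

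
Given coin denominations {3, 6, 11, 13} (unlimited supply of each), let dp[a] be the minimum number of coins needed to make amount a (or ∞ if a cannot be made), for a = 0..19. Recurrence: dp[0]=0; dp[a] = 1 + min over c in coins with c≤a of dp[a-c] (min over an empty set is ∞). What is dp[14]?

 a  0  1  2  3  4  5  6  7  8  9 10 11 12 13 14 15 16 17 18 19
dp  0  -  -  1  -  -  1  -  -  2  -  1  2  1  2  3  2  2  3  2
(- denotes ∞ / unreachable)

2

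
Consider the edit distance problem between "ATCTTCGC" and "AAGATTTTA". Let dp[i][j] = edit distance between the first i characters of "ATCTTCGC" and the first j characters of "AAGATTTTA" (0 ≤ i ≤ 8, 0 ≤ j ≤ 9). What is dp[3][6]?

4

   ''  A  A  G  A  T  T  T  T  A
''  0  1  2  3  4  5  6  7  8  9
 A  1  0  1  2  3  4  5  6  7  8
 T  2  1  1  2  3  3  4  5  6  7
 C  3  2  2  2  3  4  4  5  6  7
 T  4  3  3  3  3  3  4  4  5  6
 T  5  4  4  4  4  3  3  4  4  5
 C  6  5  5  5  5  4  4  4  5  5
 G  7  6  6  5  6  5  5  5  5  6
 C  8  7  7  6  6  6  6  6  6  6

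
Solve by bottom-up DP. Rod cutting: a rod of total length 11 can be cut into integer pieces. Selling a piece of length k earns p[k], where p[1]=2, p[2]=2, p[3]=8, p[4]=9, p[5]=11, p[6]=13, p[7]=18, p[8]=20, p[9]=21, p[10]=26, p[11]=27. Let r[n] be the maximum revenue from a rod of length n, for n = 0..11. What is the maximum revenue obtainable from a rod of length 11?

28

   n    0    1    2    3    4    5    6    7    8    9   10   11
r[n]    0    2    4    8   10   12   16   18   20   24   26   28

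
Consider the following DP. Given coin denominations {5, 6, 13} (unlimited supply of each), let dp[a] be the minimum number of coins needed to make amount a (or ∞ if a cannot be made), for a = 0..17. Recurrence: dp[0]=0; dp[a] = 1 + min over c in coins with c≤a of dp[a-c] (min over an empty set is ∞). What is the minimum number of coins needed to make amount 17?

3

 a  0  1  2  3  4  5  6  7  8  9 10 11 12 13 14 15 16 17
dp  0  -  -  -  -  1  1  -  -  -  2  2  2  1  -  3  3  3
(- denotes ∞ / unreachable)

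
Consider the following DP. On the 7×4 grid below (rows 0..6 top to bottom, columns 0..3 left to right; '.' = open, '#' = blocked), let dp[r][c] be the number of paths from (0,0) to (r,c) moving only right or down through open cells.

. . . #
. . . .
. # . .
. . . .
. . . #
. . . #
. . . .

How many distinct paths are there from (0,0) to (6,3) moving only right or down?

r\c   0   1   2   3
  0   1   1   1   0
  1   1   2   3   3
  2   1   0   3   6
  3   1   1   4  10
  4   1   2   6   0
  5   1   3   9   0
  6   1   4  13  13

13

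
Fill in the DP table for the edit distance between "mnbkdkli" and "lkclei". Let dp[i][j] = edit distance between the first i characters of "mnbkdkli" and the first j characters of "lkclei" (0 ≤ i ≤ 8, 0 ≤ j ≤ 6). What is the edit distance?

   ''  l  k  c  l  e  i
''  0  1  2  3  4  5  6
 m  1  1  2  3  4  5  6
 n  2  2  2  3  4  5  6
 b  3  3  3  3  4  5  6
 k  4  4  3  4  4  5  6
 d  5  5  4  4  5  5  6
 k  6  6  5  5  5  6  6
 l  7  6  6  6  5  6  7
 i  8  7  7  7  6  6  6

6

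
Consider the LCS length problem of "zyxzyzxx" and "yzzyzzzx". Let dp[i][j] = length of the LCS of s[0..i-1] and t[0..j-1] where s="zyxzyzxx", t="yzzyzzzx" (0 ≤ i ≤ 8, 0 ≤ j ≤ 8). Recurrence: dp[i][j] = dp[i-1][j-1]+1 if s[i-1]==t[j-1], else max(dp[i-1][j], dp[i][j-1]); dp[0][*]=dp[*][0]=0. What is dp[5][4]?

3

   ''  y  z  z  y  z  z  z  x
''  0  0  0  0  0  0  0  0  0
 z  0  0  1  1  1  1  1  1  1
 y  0  1  1  1  2  2  2  2  2
 x  0  1  1  1  2  2  2  2  3
 z  0  1  2  2  2  3  3  3  3
 y  0  1  2  2  3  3  3  3  3
 z  0  1  2  3  3  4  4  4  4
 x  0  1  2  3  3  4  4  4  5
 x  0  1  2  3  3  4  4  4  5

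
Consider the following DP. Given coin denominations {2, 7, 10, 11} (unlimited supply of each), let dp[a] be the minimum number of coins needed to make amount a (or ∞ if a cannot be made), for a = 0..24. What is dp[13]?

 a  0  1  2  3  4  5  6  7  8  9 10 11 12 13 14 15 16 17 18 19 20 21 22 23 24
dp  0  -  1  -  2  -  3  1  4  2  1  1  2  2  2  3  3  2  2  3  2  2  2  3  3
(- denotes ∞ / unreachable)

2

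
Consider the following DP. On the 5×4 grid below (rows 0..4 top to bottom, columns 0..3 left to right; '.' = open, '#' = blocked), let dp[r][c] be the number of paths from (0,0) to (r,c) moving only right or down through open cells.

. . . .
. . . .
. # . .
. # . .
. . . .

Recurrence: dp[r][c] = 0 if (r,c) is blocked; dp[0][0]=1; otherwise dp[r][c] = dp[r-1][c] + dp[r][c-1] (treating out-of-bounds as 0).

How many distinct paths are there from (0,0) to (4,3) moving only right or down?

r\c   0   1   2   3
  0   1   1   1   1
  1   1   2   3   4
  2   1   0   3   7
  3   1   0   3  10
  4   1   1   4  14

14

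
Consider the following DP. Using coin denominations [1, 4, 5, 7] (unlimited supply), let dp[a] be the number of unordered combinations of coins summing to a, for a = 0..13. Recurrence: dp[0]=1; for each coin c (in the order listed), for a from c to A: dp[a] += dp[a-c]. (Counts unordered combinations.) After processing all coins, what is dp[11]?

8

after  coin     0     1     2     3     4     5     6     7     8     9    10    11    12    13
          1     1     1     1     1     1     1     1     1     1     1     1     1     1     1
          4     1     1     1     1     2     2     2     2     3     3     3     3     4     4
          5     1     1     1     1     2     3     3     3     4     5     6     6     7     8
          7     1     1     1     1     2     3     3     4     5     6     7     8    10    11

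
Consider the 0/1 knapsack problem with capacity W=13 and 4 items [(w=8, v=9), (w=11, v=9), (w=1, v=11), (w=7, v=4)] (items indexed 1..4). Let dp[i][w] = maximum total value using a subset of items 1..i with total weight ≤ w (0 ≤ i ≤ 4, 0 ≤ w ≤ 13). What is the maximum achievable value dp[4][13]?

20

i\w   0   1   2   3   4   5   6   7   8   9  10  11  12  13
  0   0   0   0   0   0   0   0   0   0   0   0   0   0   0
  1   0   0   0   0   0   0   0   0   9   9   9   9   9   9
  2   0   0   0   0   0   0   0   0   9   9   9   9   9   9
  3   0  11  11  11  11  11  11  11  11  20  20  20  20  20
  4   0  11  11  11  11  11  11  11  15  20  20  20  20  20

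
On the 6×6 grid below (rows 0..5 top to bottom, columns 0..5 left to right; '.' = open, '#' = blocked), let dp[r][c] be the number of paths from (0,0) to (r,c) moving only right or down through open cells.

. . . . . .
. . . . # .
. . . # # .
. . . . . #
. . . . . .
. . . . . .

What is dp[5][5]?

r\c   0   1   2   3   4   5
  0   1   1   1   1   1   1
  1   1   2   3   4   0   1
  2   1   3   6   0   0   1
  3   1   4  10  10  10   0
  4   1   5  15  25  35  35
  5   1   6  21  46  81 116

116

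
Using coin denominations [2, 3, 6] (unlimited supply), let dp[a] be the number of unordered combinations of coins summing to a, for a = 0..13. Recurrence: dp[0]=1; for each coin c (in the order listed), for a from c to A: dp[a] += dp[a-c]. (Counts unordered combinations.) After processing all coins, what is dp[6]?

after  coin     0     1     2     3     4     5     6     7     8     9    10    11    12    13
          2     1     0     1     0     1     0     1     0     1     0     1     0     1     0
          3     1     0     1     1     1     1     2     1     2     2     2     2     3     2
          6     1     0     1     1     1     1     3     1     3     3     3     3     6     3

3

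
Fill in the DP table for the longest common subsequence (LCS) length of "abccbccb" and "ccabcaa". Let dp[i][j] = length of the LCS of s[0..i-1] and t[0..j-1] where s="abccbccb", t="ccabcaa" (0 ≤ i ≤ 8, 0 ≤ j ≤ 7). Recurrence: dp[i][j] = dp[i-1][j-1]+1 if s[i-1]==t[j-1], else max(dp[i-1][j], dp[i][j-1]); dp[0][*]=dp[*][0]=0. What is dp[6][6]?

4

   ''  c  c  a  b  c  a  a
''  0  0  0  0  0  0  0  0
 a  0  0  0  1  1  1  1  1
 b  0  0  0  1  2  2  2  2
 c  0  1  1  1  2  3  3  3
 c  0  1  2  2  2  3  3  3
 b  0  1  2  2  3  3  3  3
 c  0  1  2  2  3  4  4  4
 c  0  1  2  2  3  4  4  4
 b  0  1  2  2  3  4  4  4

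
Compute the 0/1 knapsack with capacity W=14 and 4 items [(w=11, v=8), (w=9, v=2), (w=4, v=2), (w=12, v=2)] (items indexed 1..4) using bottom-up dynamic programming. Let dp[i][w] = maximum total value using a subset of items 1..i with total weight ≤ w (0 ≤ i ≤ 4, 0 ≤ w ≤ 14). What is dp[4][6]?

2

i\w   0   1   2   3   4   5   6   7   8   9  10  11  12  13  14
  0   0   0   0   0   0   0   0   0   0   0   0   0   0   0   0
  1   0   0   0   0   0   0   0   0   0   0   0   8   8   8   8
  2   0   0   0   0   0   0   0   0   0   2   2   8   8   8   8
  3   0   0   0   0   2   2   2   2   2   2   2   8   8   8   8
  4   0   0   0   0   2   2   2   2   2   2   2   8   8   8   8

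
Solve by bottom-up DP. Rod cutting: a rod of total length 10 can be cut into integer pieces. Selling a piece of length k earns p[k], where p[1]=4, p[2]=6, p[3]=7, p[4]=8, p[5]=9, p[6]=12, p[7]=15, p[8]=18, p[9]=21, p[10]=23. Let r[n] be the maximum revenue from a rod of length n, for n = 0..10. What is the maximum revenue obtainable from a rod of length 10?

40

   n    0    1    2    3    4    5    6    7    8    9   10
r[n]    0    4    8   12   16   20   24   28   32   36   40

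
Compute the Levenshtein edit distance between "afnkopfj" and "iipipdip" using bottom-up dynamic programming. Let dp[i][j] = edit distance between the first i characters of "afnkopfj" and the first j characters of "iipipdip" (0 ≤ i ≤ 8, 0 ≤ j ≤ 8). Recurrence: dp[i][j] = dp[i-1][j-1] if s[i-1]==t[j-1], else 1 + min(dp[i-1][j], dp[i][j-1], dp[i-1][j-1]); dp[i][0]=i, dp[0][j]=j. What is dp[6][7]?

   ''  i  i  p  i  p  d  i  p
''  0  1  2  3  4  5  6  7  8
 a  1  1  2  3  4  5  6  7  8
 f  2  2  2  3  4  5  6  7  8
 n  3  3  3  3  4  5  6  7  8
 k  4  4  4  4  4  5  6  7  8
 o  5  5  5  5  5  5  6  7  8
 p  6  6  6  5  6  5  6  7  7
 f  7  7  7  6  6  6  6  7  8
 j  8  8  8  7  7  7  7  7  8

7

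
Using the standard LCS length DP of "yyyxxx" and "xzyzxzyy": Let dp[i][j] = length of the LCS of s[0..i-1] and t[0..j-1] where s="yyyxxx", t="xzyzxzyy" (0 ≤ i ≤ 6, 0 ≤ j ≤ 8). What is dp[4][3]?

   ''  x  z  y  z  x  z  y  y
''  0  0  0  0  0  0  0  0  0
 y  0  0  0  1  1  1  1  1  1
 y  0  0  0  1  1  1  1  2  2
 y  0  0  0  1  1  1  1  2  3
 x  0  1  1  1  1  2  2  2  3
 x  0  1  1  1  1  2  2  2  3
 x  0  1  1  1  1  2  2  2  3

1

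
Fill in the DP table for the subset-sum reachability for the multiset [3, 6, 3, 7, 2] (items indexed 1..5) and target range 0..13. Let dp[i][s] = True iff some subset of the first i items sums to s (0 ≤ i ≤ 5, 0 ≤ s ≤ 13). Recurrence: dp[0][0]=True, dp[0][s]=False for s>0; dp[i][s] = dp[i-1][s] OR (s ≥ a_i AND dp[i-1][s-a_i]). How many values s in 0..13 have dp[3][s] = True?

5

i\s   0   1   2   3   4   5   6   7   8   9  10  11  12  13
  0   T   F   F   F   F   F   F   F   F   F   F   F   F   F
  1   T   F   F   T   F   F   F   F   F   F   F   F   F   F
  2   T   F   F   T   F   F   T   F   F   T   F   F   F   F
  3   T   F   F   T   F   F   T   F   F   T   F   F   T   F
  4   T   F   F   T   F   F   T   T   F   T   T   F   T   T
  5   T   F   T   T   F   T   T   T   T   T   T   T   T   T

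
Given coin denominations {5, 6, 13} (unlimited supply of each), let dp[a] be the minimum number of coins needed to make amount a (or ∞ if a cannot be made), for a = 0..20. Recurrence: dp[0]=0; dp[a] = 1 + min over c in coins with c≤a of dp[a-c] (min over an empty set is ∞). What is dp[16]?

 a  0  1  2  3  4  5  6  7  8  9 10 11 12 13 14 15 16 17 18 19 20
dp  0  -  -  -  -  1  1  -  -  -  2  2  2  1  -  3  3  3  2  2  4
(- denotes ∞ / unreachable)

3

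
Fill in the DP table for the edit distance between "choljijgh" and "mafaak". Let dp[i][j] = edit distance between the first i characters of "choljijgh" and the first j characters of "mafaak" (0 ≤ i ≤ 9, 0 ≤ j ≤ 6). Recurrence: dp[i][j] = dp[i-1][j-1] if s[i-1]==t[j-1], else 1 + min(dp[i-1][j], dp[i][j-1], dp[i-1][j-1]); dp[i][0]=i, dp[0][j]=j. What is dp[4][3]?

   ''  m  a  f  a  a  k
''  0  1  2  3  4  5  6
 c  1  1  2  3  4  5  6
 h  2  2  2  3  4  5  6
 o  3  3  3  3  4  5  6
 l  4  4  4  4  4  5  6
 j  5  5  5  5  5  5  6
 i  6  6  6  6  6  6  6
 j  7  7  7  7  7  7  7
 g  8  8  8  8  8  8  8
 h  9  9  9  9  9  9  9

4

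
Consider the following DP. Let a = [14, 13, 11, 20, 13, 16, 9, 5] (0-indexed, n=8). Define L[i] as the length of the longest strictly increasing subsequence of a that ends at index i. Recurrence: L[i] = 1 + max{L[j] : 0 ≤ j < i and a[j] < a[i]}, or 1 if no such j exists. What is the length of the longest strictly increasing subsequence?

   i    0    1    2    3    4    5    6    7
a[i]   14   13   11   20   13   16    9    5
L[i]    1    1    1    2    2    3    1    1

3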